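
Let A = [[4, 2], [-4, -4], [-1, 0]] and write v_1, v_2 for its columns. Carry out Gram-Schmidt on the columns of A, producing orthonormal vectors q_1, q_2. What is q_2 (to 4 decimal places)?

q_2 = (-0.5698, -0.6838, 0.4558)

v_1 = (4, -4, -1); ‖v_1‖ = 5.7446, so q_1 = (0.6963, -0.6963, -0.1741).
q_1·v_2 = 0.6963·2 + (-0.6963)·(-4) + (-0.1741)·0 = 4.1779.
u_2 = v_2 − 4.1779·q_1 = (-0.9091, -1.0909, 0.7273).
‖u_2‖ = 1.5954, so q_2 = (-0.5698, -0.6838, 0.4558).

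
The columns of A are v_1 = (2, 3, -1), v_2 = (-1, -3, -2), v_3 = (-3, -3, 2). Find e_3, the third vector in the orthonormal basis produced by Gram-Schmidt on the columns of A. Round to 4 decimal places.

v_1 = (2, 3, -1); ‖v_1‖ = 3.7417, so e_1 = (0.5345, 0.8018, -0.2673).
e_1·v_2 = 0.5345·(-1) + 0.8018·(-3) + (-0.2673)·(-2) = -2.4054.
u_2 = v_2 + 2.4054·e_1 = (0.2857, -1.0714, -2.6429).
‖u_2‖ = 2.8661, so e_2 = (0.0997, -0.3738, -0.9221).
e_1·v_3 = 0.5345·(-3) + 0.8018·(-3) + (-0.2673)·2 = -4.5434; e_2·v_3 = 0.0997·(-3) + (-0.3738)·(-3) + (-0.9221)·2 = -1.0218.
u_3 = v_3 + 4.5434·e_1 + 1.0218·e_2 = (-0.4696, 0.2609, -0.1565).
‖u_3‖ = 0.5595, so e_3 = (-0.8393, 0.4663, -0.2798).

e_3 = (-0.8393, 0.4663, -0.2798)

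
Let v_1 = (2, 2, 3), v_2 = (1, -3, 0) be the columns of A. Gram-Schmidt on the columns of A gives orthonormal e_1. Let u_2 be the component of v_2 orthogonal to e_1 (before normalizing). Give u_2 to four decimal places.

u_2 = (1.4706, -2.5294, 0.7059)

v_1 = (2, 2, 3); ‖v_1‖ = 4.1231, so e_1 = (0.4851, 0.4851, 0.7276).
e_1·v_2 = 0.4851·1 + 0.4851·(-3) + 0.7276·0 = -0.9701.
u_2 = v_2 + 0.9701·e_1 = (1.4706, -2.5294, 0.7059).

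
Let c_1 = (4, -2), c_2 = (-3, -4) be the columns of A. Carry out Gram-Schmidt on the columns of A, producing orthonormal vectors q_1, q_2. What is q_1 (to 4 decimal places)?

q_1 = c_1/‖c_1‖ = (4, -2)/4.4721 = (0.8944, -0.4472).

q_1 = (0.8944, -0.4472)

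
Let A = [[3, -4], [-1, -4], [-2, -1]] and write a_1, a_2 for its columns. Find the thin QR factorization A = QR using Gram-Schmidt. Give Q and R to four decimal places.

Q = [[0.8018, -0.4921], [-0.2673, -0.8028], [-0.5345, -0.3367]], R = [[3.7417, -1.6036], [0.0000, 5.5162]]

a_1 = (3, -1, -2); ‖a_1‖ = 3.7417, so e_1 = (0.8018, -0.2673, -0.5345).
e_1·a_2 = 0.8018·(-4) + (-0.2673)·(-4) + (-0.5345)·(-1) = -1.6036.
u_2 = a_2 + 1.6036·e_1 = (-2.7143, -4.4286, -1.8571).
‖u_2‖ = 5.5162, so e_2 = (-0.4921, -0.8028, -0.3367).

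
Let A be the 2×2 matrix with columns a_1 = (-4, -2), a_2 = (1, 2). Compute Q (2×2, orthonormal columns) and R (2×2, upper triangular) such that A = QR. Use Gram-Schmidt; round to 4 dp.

Q = [[-0.8944, -0.4472], [-0.4472, 0.8944]], R = [[4.4721, -1.7889], [0.0000, 1.3416]]

a_1 = (-4, -2); ‖a_1‖ = 4.4721, so q_1 = (-0.8944, -0.4472).
q_1·a_2 = (-0.8944)·1 + (-0.4472)·2 = -1.7889.
u_2 = a_2 + 1.7889·q_1 = (-0.6000, 1.2000).
‖u_2‖ = 1.3416, so q_2 = (-0.4472, 0.8944).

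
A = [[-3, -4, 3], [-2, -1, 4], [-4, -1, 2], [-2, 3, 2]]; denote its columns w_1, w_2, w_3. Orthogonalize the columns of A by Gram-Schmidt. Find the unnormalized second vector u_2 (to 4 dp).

u_2 = (-2.9091, -0.2727, 0.4545, 3.7273)

w_1 = (-3, -2, -4, -2); ‖w_1‖ = 5.7446, so e_1 = (-0.5222, -0.3482, -0.6963, -0.3482).
e_1·w_2 = (-0.5222)·(-4) + (-0.3482)·(-1) + (-0.6963)·(-1) + (-0.3482)·3 = 2.0889.
u_2 = w_2 − 2.0889·e_1 = (-2.9091, -0.2727, 0.4545, 3.7273).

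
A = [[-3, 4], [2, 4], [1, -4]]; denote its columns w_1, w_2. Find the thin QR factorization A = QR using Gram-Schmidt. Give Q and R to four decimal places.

Q = [[-0.8018, 0.3468], [0.5345, 0.7804], [0.2673, -0.5203]], R = [[3.7417, -2.1381], [0.0000, 6.5900]]

e_1 = w_1/‖w_1‖ = (-3, 2, 1)/3.7417 = (-0.8018, 0.5345, 0.2673).
r_{12} = e_1·w_2 = -2.1381.
u_2 = w_2 + 2.1381·e_1 = (2.2857, 5.1429, -3.4286).
‖u_2‖ = 6.5900, so e_2 = (0.3468, 0.7804, -0.5203).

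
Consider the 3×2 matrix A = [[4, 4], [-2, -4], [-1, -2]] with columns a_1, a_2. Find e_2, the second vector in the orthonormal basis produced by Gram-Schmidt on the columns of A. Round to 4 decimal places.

e_2 = (-0.4880, -0.7807, -0.3904)

a_1 = (4, -2, -1); ‖a_1‖ = 4.5826, so e_1 = (0.8729, -0.4364, -0.2182).
e_1·a_2 = 0.8729·4 + (-0.4364)·(-4) + (-0.2182)·(-2) = 5.6737.
u_2 = a_2 − 5.6737·e_1 = (-0.9524, -1.5238, -0.7619).
‖u_2‖ = 1.9518, so e_2 = (-0.4880, -0.7807, -0.3904).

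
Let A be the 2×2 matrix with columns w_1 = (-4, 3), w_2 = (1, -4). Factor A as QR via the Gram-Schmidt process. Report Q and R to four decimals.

Q = [[-0.8000, -0.6000], [0.6000, -0.8000]], R = [[5.0000, -3.2000], [0.0000, 2.6000]]

w_1 = (-4, 3); ‖w_1‖ = 5.0000, so q_1 = (-0.8000, 0.6000).
q_1·w_2 = (-0.8000)·1 + 0.6000·(-4) = -3.2000.
u_2 = w_2 + 3.2000·q_1 = (-1.5600, -2.0800).
‖u_2‖ = 2.6000, so q_2 = (-0.6000, -0.8000).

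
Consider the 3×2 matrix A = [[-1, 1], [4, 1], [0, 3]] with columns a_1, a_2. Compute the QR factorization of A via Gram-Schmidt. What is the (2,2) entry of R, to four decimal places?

r_{22} = 3.2358

e_1 = a_1/‖a_1‖ = (-1, 4, 0)/4.1231 = (-0.2425, 0.9701, 0.0000).
r_{12} = e_1·a_2 = 0.7276.
u_2 = a_2 − 0.7276·e_1 = (1.1765, 0.2941, 3.0000).
r_{22} = ‖u_2‖ = 3.2358.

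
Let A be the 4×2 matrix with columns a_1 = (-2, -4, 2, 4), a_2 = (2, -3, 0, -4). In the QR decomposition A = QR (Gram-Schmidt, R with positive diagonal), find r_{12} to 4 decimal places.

e_1 = a_1/‖a_1‖ = (-2, -4, 2, 4)/6.3246 = (-0.3162, -0.6325, 0.3162, 0.6325).
r_{12} = e_1·a_2 = -1.2649.

r_{12} = -1.2649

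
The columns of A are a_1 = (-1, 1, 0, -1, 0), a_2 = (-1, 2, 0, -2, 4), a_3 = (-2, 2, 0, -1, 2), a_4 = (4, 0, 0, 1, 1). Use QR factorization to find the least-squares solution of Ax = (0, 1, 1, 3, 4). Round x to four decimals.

a_1 = (-1, 1, 0, -1, 0); ‖a_1‖ = 1.7321, so q_1 = (-0.5774, 0.5774, 0.0000, -0.5774, 0.0000).
q_1·a_2 = (-0.5774)·(-1) + 0.5774·2 + 0.0000·0 + (-0.5774)·(-2) + 0.0000·4 = 2.8868.
u_2 = a_2 − 2.8868·q_1 = (0.6667, 0.3333, 0.0000, -0.3333, 4.0000).
‖u_2‖ = 4.0825, so q_2 = (0.1633, 0.0816, 0.0000, -0.0816, 0.9798).
q_1·a_3 = (-0.5774)·(-2) + 0.5774·2 + 0.0000·0 + (-0.5774)·(-1) + 0.0000·2 = 2.8868; q_2·a_3 = 0.1633·(-2) + 0.0816·2 + 0.0000·0 + (-0.0816)·(-1) + 0.9798·2 = 1.8779.
u_3 = a_3 − 2.8868·q_1 − 1.8779·q_2 = (-0.6400, 0.1800, 0.0000, 0.8200, 0.1600).
‖u_3‖ = 1.0677, so q_3 = (-0.5994, 0.1686, 0.0000, 0.7680, 0.1499).
q_1·a_4 = (-0.5774)·4 + 0.5774·0 + 0.0000·0 + (-0.5774)·1 + 0.0000·1 = -2.8868; q_2·a_4 = 0.1633·4 + 0.0816·0 + 0.0000·0 + (-0.0816)·1 + 0.9798·1 = 1.5513; q_3·a_4 = (-0.5994)·4 + 0.1686·0 + 0.0000·0 + 0.7680·1 + 0.1499·1 = -1.4798.
u_4 = a_4 + 2.8868·q_1 − 1.5513·q_2 + 1.4798·q_3 = (1.1930, 1.7895, 0.0000, 0.5965, -0.2982).
‖u_4‖ = 2.2517, so q_4 = (0.5298, 0.7947, 0.0000, 0.2649, -0.1325).
Qᵀb = (-1.1547, 3.7559, 3.0720, 1.0596).
Back-substitute: x_4 = 1.0596/2.2517 = 0.4706.
x_3 = (3.0720 + 1.4798·0.4706)/1.0677 = 3.5294.
x_2 = (3.7559 − 1.8779·3.5294 − 1.5513·0.4706)/4.0825 = -0.8824.
x_1 = (-1.1547 − 2.8868·(-0.8824) − 2.8868·3.5294 + 2.8868·0.4706)/1.7321 = -4.2941.

x = (-4.2941, -0.8824, 3.5294, 0.4706)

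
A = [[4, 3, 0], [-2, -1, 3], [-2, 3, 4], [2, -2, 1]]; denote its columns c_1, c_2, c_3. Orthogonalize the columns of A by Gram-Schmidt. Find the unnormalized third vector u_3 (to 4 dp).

u_3 = (0.7707, 2.4204, 1.8662, 2.7452)

e_1 = c_1/‖c_1‖ = (4, -2, -2, 2)/5.2915 = (0.7559, -0.3780, -0.3780, 0.3780).
r_{12} = e_1·c_2 = 0.7559.
u_2 = c_2 − 0.7559·e_1 = (2.4286, -0.7143, 3.2857, -2.2857).
‖u_2‖ = 4.7359, so e_2 = (0.5128, -0.1508, 0.6938, -0.4826).
r_{13} = e_1·c_3 = -2.2678; r_{23} = e_2·c_3 = 1.8401.
u_3 = c_3 + 2.2678·e_1 − 1.8401·e_2 = (0.7707, 2.4204, 1.8662, 2.7452).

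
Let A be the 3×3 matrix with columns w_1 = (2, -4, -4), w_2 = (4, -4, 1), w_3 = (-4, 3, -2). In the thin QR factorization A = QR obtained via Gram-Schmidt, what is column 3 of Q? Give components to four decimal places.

w_1 = (2, -4, -4); ‖w_1‖ = 6.0000, so e_1 = (0.3333, -0.6667, -0.6667).
e_1·w_2 = 0.3333·4 + (-0.6667)·(-4) + (-0.6667)·1 = 3.3333.
u_2 = w_2 − 3.3333·e_1 = (2.8889, -1.7778, 3.2222).
‖u_2‖ = 4.6786, so e_2 = (0.6175, -0.3800, 0.6887).
e_1·w_3 = 0.3333·(-4) + (-0.6667)·3 + (-0.6667)·(-2) = -2.0000; e_2·w_3 = 0.6175·(-4) + (-0.3800)·3 + 0.6887·(-2) = -4.9873.
u_3 = w_3 + 2.0000·e_1 + 4.9873·e_2 = (-0.2538, -0.2284, 0.1015).
‖u_3‖ = 0.3562, so e_3 = (-0.7125, -0.6412, 0.2850).

e_3 = (-0.7125, -0.6412, 0.2850)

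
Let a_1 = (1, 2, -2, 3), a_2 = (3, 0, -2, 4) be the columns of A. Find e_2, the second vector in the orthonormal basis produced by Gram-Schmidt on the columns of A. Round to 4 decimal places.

e_2 = (0.6502, -0.7059, 0.0372, 0.2786)

a_1 = (1, 2, -2, 3); ‖a_1‖ = 4.2426, so e_1 = (0.2357, 0.4714, -0.4714, 0.7071).
e_1·a_2 = 0.2357·3 + 0.4714·0 + (-0.4714)·(-2) + 0.7071·4 = 4.4783.
u_2 = a_2 − 4.4783·e_1 = (1.9444, -2.1111, 0.1111, 0.8333).
‖u_2‖ = 2.9907, so e_2 = (0.6502, -0.7059, 0.0372, 0.2786).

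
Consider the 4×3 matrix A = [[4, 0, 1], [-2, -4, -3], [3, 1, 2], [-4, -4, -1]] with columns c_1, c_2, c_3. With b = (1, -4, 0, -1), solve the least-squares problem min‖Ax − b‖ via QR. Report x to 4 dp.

c_1 = (4, -2, 3, -4); ‖c_1‖ = 6.7082, so e_1 = (0.5963, -0.2981, 0.4472, -0.5963).
e_1·c_2 = 0.5963·0 + (-0.2981)·(-4) + 0.4472·1 + (-0.5963)·(-4) = 4.0249.
u_2 = c_2 − 4.0249·e_1 = (-2.4000, -2.8000, -0.8000, -1.6000).
‖u_2‖ = 4.0988, so e_2 = (-0.5855, -0.6831, -0.1952, -0.3904).
e_1·c_3 = 0.5963·1 + (-0.2981)·(-3) + 0.4472·2 + (-0.5963)·(-1) = 2.9814; e_2·c_3 = (-0.5855)·1 + (-0.6831)·(-3) + (-0.1952)·2 + (-0.3904)·(-1) = 1.4639.
u_3 = c_3 − 2.9814·e_1 − 1.4639·e_2 = (0.0794, -1.1111, 0.9524, 1.3492).
‖u_3‖ = 1.9920, so e_3 = (0.0398, -0.5578, 0.4781, 0.6773).
Qᵀb = (2.3851, 2.5373, 1.5936).
Back-substitute: x_3 = 1.5936/1.9920 = 0.8000.
x_2 = (2.5373 − 1.4639·0.8000)/4.0988 = 0.3333.
x_1 = (2.3851 − 4.0249·0.3333 − 2.9814·0.8000)/6.7082 = -0.2000.

x = (-0.2000, 0.3333, 0.8000)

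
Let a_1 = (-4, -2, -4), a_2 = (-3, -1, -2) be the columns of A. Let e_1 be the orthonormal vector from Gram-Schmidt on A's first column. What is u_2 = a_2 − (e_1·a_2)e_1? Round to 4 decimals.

u_2 = (-0.5556, 0.2222, 0.4444)

e_1 = a_1/‖a_1‖ = (-4, -2, -4)/6.0000 = (-0.6667, -0.3333, -0.6667).
r_{12} = e_1·a_2 = 3.6667.
u_2 = a_2 − 3.6667·e_1 = (-0.5556, 0.2222, 0.4444).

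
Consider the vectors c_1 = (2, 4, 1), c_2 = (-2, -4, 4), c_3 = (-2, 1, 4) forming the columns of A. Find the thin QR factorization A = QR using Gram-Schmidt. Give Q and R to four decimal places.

c_1 = (2, 4, 1); ‖c_1‖ = 4.5826, so q_1 = (0.4364, 0.8729, 0.2182).
q_1·c_2 = 0.4364·(-2) + 0.8729·(-4) + 0.2182·4 = -3.4915.
u_2 = c_2 + 3.4915·q_1 = (-0.4762, -0.9524, 4.7619).
‖u_2‖ = 4.8795, so q_2 = (-0.0976, -0.1952, 0.9759).
q_1·c_3 = 0.4364·(-2) + 0.8729·1 + 0.2182·4 = 0.8729; q_2·c_3 = (-0.0976)·(-2) + (-0.1952)·1 + 0.9759·4 = 3.9036.
u_3 = c_3 − 0.8729·q_1 − 3.9036·q_2 = (-2.0000, 1.0000, 0.0000).
‖u_3‖ = 2.2361, so q_3 = (-0.8944, 0.4472, 0.0000).

Q = [[0.4364, -0.0976, -0.8944], [0.8729, -0.1952, 0.4472], [0.2182, 0.9759, 0.0000]], R = [[4.5826, -3.4915, 0.8729], [0.0000, 4.8795, 3.9036], [0.0000, 0.0000, 2.2361]]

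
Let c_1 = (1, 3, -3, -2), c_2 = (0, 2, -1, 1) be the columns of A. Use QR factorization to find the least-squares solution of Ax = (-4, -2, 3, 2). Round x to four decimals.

q_1 = c_1/‖c_1‖ = (1, 3, -3, -2)/4.7958 = (0.2085, 0.6255, -0.6255, -0.4170).
r_{12} = q_1·c_2 = 1.4596.
u_2 = c_2 − 1.4596·q_1 = (-0.3043, 1.0870, -0.0870, 1.6087).
‖u_2‖ = 1.9671, so q_2 = (-0.1547, 0.5526, -0.0442, 0.8178).
Qᵀb = (-4.7958, 1.0167).
Back-substitute: x_2 = 1.0167/1.9671 = 0.5169.
x_1 = (-4.7958 − 1.4596·0.5169)/4.7958 = -1.1573.

x = (-1.1573, 0.5169)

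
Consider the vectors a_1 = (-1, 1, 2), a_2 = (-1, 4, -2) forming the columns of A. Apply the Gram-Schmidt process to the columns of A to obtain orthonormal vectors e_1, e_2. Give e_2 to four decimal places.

e_2 = (-0.1826, 0.8398, -0.5112)

e_1 = a_1/‖a_1‖ = (-1, 1, 2)/2.4495 = (-0.4082, 0.4082, 0.8165).
r_{12} = e_1·a_2 = 0.4082.
u_2 = a_2 − 0.4082·e_1 = (-0.8333, 3.8333, -2.3333).
‖u_2‖ = 4.5644, so e_2 = (-0.1826, 0.8398, -0.5112).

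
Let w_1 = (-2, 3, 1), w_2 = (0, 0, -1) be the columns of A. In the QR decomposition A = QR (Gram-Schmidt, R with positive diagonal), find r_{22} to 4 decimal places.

w_1 = (-2, 3, 1); ‖w_1‖ = 3.7417, so q_1 = (-0.5345, 0.8018, 0.2673).
q_1·w_2 = (-0.5345)·0 + 0.8018·0 + 0.2673·(-1) = -0.2673.
u_2 = w_2 + 0.2673·q_1 = (-0.1429, 0.2143, -0.9286).
r_{22} = ‖u_2‖ = 0.9636.

r_{22} = 0.9636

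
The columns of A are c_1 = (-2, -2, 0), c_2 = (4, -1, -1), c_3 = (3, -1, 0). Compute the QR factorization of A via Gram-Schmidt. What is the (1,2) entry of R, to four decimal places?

c_1 = (-2, -2, 0); ‖c_1‖ = 2.8284, so q_1 = (-0.7071, -0.7071, 0.0000).
r_{12} = q_1·c_2 = -2.1213.

r_{12} = -2.1213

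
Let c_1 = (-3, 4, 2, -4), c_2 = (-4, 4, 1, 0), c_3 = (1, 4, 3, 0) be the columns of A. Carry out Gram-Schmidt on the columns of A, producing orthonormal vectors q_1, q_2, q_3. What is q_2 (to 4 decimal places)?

q_2 = (-0.5547, 0.3698, -0.0925, 0.7396)

c_1 = (-3, 4, 2, -4); ‖c_1‖ = 6.7082, so q_1 = (-0.4472, 0.5963, 0.2981, -0.5963).
q_1·c_2 = (-0.4472)·(-4) + 0.5963·4 + 0.2981·1 + (-0.5963)·0 = 4.4721.
u_2 = c_2 − 4.4721·q_1 = (-2.0000, 1.3333, -0.3333, 2.6667).
‖u_2‖ = 3.6056, so q_2 = (-0.5547, 0.3698, -0.0925, 0.7396).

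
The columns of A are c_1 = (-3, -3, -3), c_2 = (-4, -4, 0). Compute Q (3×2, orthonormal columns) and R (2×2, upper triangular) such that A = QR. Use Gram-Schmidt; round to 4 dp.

Q = [[-0.5774, -0.4082], [-0.5774, -0.4082], [-0.5774, 0.8165]], R = [[5.1962, 4.6188], [0.0000, 3.2660]]

e_1 = c_1/‖c_1‖ = (-3, -3, -3)/5.1962 = (-0.5774, -0.5774, -0.5774).
r_{12} = e_1·c_2 = 4.6188.
u_2 = c_2 − 4.6188·e_1 = (-1.3333, -1.3333, 2.6667).
‖u_2‖ = 3.2660, so e_2 = (-0.4082, -0.4082, 0.8165).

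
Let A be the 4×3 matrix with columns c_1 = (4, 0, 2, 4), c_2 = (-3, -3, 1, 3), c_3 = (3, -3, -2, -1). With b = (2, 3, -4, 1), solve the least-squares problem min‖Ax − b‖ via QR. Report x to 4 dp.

x = (0.1405, -0.5772, 0.0240)

c_1 = (4, 0, 2, 4); ‖c_1‖ = 6.0000, so e_1 = (0.6667, 0.0000, 0.3333, 0.6667).
e_1·c_2 = 0.6667·(-3) + 0.0000·(-3) + 0.3333·1 + 0.6667·3 = 0.3333.
u_2 = c_2 − 0.3333·e_1 = (-3.2222, -3.0000, 0.8889, 2.7778).
‖u_2‖ = 5.2810, so e_2 = (-0.6102, -0.5681, 0.1683, 0.5260).
e_1·c_3 = 0.6667·3 + 0.0000·(-3) + 0.3333·(-2) + 0.6667·(-1) = 0.6667; e_2·c_3 = (-0.6102)·3 + (-0.5681)·(-3) + 0.1683·(-2) + 0.5260·(-1) = -0.9889.
u_3 = c_3 − 0.6667·e_1 + 0.9889·e_2 = (1.9522, -3.5618, -2.0558, -0.9243).
‖u_3‖ = 4.6452, so e_3 = (0.4203, -0.7668, -0.4426, -0.1990).
Qᵀb = (0.6667, -3.0718, 0.1115).
Back-substitute: x_3 = 0.1115/4.6452 = 0.0240.
x_2 = (-3.0718 + 0.9889·0.0240)/5.2810 = -0.5772.
x_1 = (0.6667 − 0.3333·(-0.5772) − 0.6667·0.0240)/6.0000 = 0.1405.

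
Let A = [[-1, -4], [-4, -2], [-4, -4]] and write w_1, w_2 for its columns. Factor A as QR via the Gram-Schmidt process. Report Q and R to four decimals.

w_1 = (-1, -4, -4); ‖w_1‖ = 5.7446, so e_1 = (-0.1741, -0.6963, -0.6963).
e_1·w_2 = (-0.1741)·(-4) + (-0.6963)·(-2) + (-0.6963)·(-4) = 4.8742.
u_2 = w_2 − 4.8742·e_1 = (-3.1515, 1.3939, -0.6061).
‖u_2‖ = 3.4989, so e_2 = (-0.9007, 0.3984, -0.1732).

Q = [[-0.1741, -0.9007], [-0.6963, 0.3984], [-0.6963, -0.1732]], R = [[5.7446, 4.8742], [0.0000, 3.4989]]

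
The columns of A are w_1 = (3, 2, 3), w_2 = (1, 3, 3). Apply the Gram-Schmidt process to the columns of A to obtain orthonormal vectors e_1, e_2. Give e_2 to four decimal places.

e_1 = w_1/‖w_1‖ = (3, 2, 3)/4.6904 = (0.6396, 0.4264, 0.6396).
r_{12} = e_1·w_2 = 3.8376.
u_2 = w_2 − 3.8376·e_1 = (-1.4545, 1.3636, 0.5455).
‖u_2‖ = 2.0671, so e_2 = (-0.7037, 0.6597, 0.2639).

e_2 = (-0.7037, 0.6597, 0.2639)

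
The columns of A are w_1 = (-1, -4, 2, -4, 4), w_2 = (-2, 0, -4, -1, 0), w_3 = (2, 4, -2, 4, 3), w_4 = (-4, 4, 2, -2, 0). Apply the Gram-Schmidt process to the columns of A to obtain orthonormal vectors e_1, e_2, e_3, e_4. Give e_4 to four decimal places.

e_4 = (-0.5820, 0.6746, 0.3578, -0.2670, 0.0831)

w_1 = (-1, -4, 2, -4, 4); ‖w_1‖ = 7.2801, so e_1 = (-0.1374, -0.5494, 0.2747, -0.5494, 0.5494).
e_1·w_2 = (-0.1374)·(-2) + (-0.5494)·0 + 0.2747·(-4) + (-0.5494)·(-1) + 0.5494·0 = -0.2747.
u_2 = w_2 + 0.2747·e_1 = (-2.0377, -0.1509, -3.9245, -1.1509, 0.1509).
‖u_2‖ = 4.5743, so e_2 = (-0.4455, -0.0330, -0.8579, -0.2516, 0.0330).
e_1·w_3 = (-0.1374)·2 + (-0.5494)·4 + 0.2747·(-2) + (-0.5494)·4 + 0.5494·3 = -3.5714; e_2·w_3 = (-0.4455)·2 + (-0.0330)·4 + (-0.8579)·(-2) + (-0.2516)·4 + 0.0330·3 = -0.2145.
u_3 = w_3 + 3.5714·e_1 + 0.2145·e_2 = (1.4139, 2.0307, -1.2029, 1.9838, 4.9693).
‖u_3‖ = 6.0166, so e_3 = (0.2350, 0.3375, -0.1999, 0.3297, 0.8259).
e_1·w_4 = (-0.1374)·(-4) + (-0.5494)·4 + 0.2747·2 + (-0.5494)·(-2) + 0.5494·0 = 0.0000; e_2·w_4 = (-0.4455)·(-4) + (-0.0330)·4 + (-0.8579)·2 + (-0.2516)·(-2) + 0.0330·0 = 0.4372; e_3·w_4 = 0.2350·(-4) + 0.3375·4 + (-0.1999)·2 + 0.3297·(-2) + 0.8259·0 = -0.6492.
u_4 = w_4 + 0.0000·e_1 − 0.4372·e_2 + 0.6492·e_3 = (-3.6527, 4.2336, 2.2453, -1.6759, 0.5218).
‖u_4‖ = 6.2759, so e_4 = (-0.5820, 0.6746, 0.3578, -0.2670, 0.0831).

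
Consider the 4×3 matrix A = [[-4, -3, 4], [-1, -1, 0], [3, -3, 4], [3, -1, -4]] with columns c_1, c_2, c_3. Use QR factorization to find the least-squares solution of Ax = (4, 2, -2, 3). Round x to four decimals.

c_1 = (-4, -1, 3, 3); ‖c_1‖ = 5.9161, so q_1 = (-0.6761, -0.1690, 0.5071, 0.5071).
q_1·c_2 = (-0.6761)·(-3) + (-0.1690)·(-1) + 0.5071·(-3) + 0.5071·(-1) = 0.1690.
u_2 = c_2 − 0.1690·q_1 = (-2.8857, -0.9714, -3.0857, -1.0857).
‖u_2‖ = 4.4689, so q_2 = (-0.6457, -0.2174, -0.6905, -0.2429).
q_1·c_3 = (-0.6761)·4 + (-0.1690)·0 + 0.5071·4 + 0.5071·(-4) = -2.7045; q_2·c_3 = (-0.6457)·4 + (-0.2174)·0 + (-0.6905)·4 + (-0.2429)·(-4) = -4.3730.
u_3 = c_3 + 2.7045·q_1 + 4.3730·q_2 = (-0.6524, -1.4077, 2.3519, -3.6910).
‖u_3‖ = 4.6435, so q_3 = (-0.1405, -0.3032, 0.5065, -0.7949).
Qᵀb = (-2.5355, -2.3655, -4.5659).
Back-substitute: x_3 = -4.5659/4.6435 = -0.9833.
x_2 = (-2.3655 + 4.3730·(-0.9833))/4.4689 = -1.4915.
x_1 = (-2.5355 − 0.1690·(-1.4915) + 2.7045·(-0.9833))/5.9161 = -0.8355.

x = (-0.8355, -1.4915, -0.9833)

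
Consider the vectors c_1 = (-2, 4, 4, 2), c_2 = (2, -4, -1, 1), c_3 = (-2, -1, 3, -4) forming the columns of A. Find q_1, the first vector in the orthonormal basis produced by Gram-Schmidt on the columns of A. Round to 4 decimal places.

q_1 = (-0.3162, 0.6325, 0.6325, 0.3162)

c_1 = (-2, 4, 4, 2); ‖c_1‖ = 6.3246, so q_1 = (-0.3162, 0.6325, 0.6325, 0.3162).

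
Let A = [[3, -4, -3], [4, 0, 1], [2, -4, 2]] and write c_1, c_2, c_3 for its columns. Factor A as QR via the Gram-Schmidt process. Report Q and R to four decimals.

Q = [[0.5571, -0.4526, -0.6963], [0.7428, 0.6465, 0.1741], [0.3714, -0.6142, 0.6963]], R = [[5.3852, -3.7139, -0.1857], [0.0000, 4.2670, 0.7758], [0.0000, 0.0000, 3.6556]]

c_1 = (3, 4, 2); ‖c_1‖ = 5.3852, so q_1 = (0.5571, 0.7428, 0.3714).
q_1·c_2 = 0.5571·(-4) + 0.7428·0 + 0.3714·(-4) = -3.7139.
u_2 = c_2 + 3.7139·q_1 = (-1.9310, 2.7586, -2.6207).
‖u_2‖ = 4.2670, so q_2 = (-0.4526, 0.6465, -0.6142).
q_1·c_3 = 0.5571·(-3) + 0.7428·1 + 0.3714·2 = -0.1857; q_2·c_3 = (-0.4526)·(-3) + 0.6465·1 + (-0.6142)·2 = 0.7758.
u_3 = c_3 + 0.1857·q_1 − 0.7758·q_2 = (-2.5455, 0.6364, 2.5455).
‖u_3‖ = 3.6556, so q_3 = (-0.6963, 0.1741, 0.6963).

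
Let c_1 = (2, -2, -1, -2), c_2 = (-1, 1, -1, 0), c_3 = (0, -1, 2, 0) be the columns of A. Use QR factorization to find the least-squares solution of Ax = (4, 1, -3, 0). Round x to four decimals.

x = (-0.2727, -4.1818, -3.9091)

e_1 = c_1/‖c_1‖ = (2, -2, -1, -2)/3.6056 = (0.5547, -0.5547, -0.2774, -0.5547).
r_{12} = e_1·c_2 = -0.8321.
u_2 = c_2 + 0.8321·e_1 = (-0.5385, 0.5385, -1.2308, -0.4615).
‖u_2‖ = 1.5191, so e_2 = (-0.3545, 0.3545, -0.8102, -0.3038).
r_{13} = e_1·c_3 = 0.0000; r_{23} = e_2·c_3 = -1.9748.
u_3 = c_3 + 0.0000·e_1 + 1.9748·e_2 = (-0.7000, -0.3000, 0.4000, -0.6000).
‖u_3‖ = 1.0488, so e_3 = (-0.6674, -0.2860, 0.3814, -0.5721).
Qᵀb = (2.4962, 1.3672, -4.0999).
Back-substitute: x_3 = -4.0999/1.0488 = -3.9091.
x_2 = (1.3672 + 1.9748·(-3.9091))/1.5191 = -4.1818.
x_1 = (2.4962 + 0.8321·(-4.1818) + 0.0000·(-3.9091))/3.6056 = -0.2727.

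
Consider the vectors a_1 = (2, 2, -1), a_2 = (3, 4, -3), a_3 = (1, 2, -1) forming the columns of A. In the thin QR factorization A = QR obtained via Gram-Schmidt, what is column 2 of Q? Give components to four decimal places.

a_1 = (2, 2, -1); ‖a_1‖ = 3.0000, so e_1 = (0.6667, 0.6667, -0.3333).
e_1·a_2 = 0.6667·3 + 0.6667·4 + (-0.3333)·(-3) = 5.6667.
u_2 = a_2 − 5.6667·e_1 = (-0.7778, 0.2222, -1.1111).
‖u_2‖ = 1.3744, so e_2 = (-0.5659, 0.1617, -0.8085).

e_2 = (-0.5659, 0.1617, -0.8085)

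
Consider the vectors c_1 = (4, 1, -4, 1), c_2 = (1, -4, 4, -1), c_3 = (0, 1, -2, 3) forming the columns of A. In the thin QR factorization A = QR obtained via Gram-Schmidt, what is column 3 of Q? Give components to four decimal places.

e_1 = c_1/‖c_1‖ = (4, 1, -4, 1)/5.8310 = (0.6860, 0.1715, -0.6860, 0.1715).
r_{12} = e_1·c_2 = -2.9155.
u_2 = c_2 + 2.9155·e_1 = (3.0000, -3.5000, 2.0000, -0.5000).
‖u_2‖ = 5.0498, so e_2 = (0.5941, -0.6931, 0.3961, -0.0990).
r_{13} = e_1·c_3 = 2.0580; r_{23} = e_2·c_3 = -1.7823.
u_3 = c_3 − 2.0580·e_1 + 1.7823·e_2 = (-0.3529, -0.5882, 0.1176, 2.4706).
‖u_3‖ = 2.5668, so e_3 = (-0.1375, -0.2292, 0.0458, 0.9625).

e_3 = (-0.1375, -0.2292, 0.0458, 0.9625)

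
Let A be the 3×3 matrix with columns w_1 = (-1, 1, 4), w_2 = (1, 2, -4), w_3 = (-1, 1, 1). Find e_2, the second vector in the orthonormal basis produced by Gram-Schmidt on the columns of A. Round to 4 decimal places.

e_1 = w_1/‖w_1‖ = (-1, 1, 4)/4.2426 = (-0.2357, 0.2357, 0.9428).
r_{12} = e_1·w_2 = -3.5355.
u_2 = w_2 + 3.5355·e_1 = (0.1667, 2.8333, -0.6667).
‖u_2‖ = 2.9155, so e_2 = (0.0572, 0.9718, -0.2287).

e_2 = (0.0572, 0.9718, -0.2287)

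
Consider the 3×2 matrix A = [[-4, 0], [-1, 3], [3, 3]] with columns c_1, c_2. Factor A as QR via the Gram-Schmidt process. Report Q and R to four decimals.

c_1 = (-4, -1, 3); ‖c_1‖ = 5.0990, so e_1 = (-0.7845, -0.1961, 0.5883).
e_1·c_2 = (-0.7845)·0 + (-0.1961)·3 + 0.5883·3 = 1.1767.
u_2 = c_2 − 1.1767·e_1 = (0.9231, 3.2308, 2.3077).
‖u_2‖ = 4.0762, so e_2 = (0.2265, 0.7926, 0.5661).

Q = [[-0.7845, 0.2265], [-0.1961, 0.7926], [0.5883, 0.5661]], R = [[5.0990, 1.1767], [0.0000, 4.0762]]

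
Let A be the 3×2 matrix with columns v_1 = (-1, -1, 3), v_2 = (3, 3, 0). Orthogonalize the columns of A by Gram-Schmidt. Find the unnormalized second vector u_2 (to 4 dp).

v_1 = (-1, -1, 3); ‖v_1‖ = 3.3166, so q_1 = (-0.3015, -0.3015, 0.9045).
q_1·v_2 = (-0.3015)·3 + (-0.3015)·3 + 0.9045·0 = -1.8091.
u_2 = v_2 + 1.8091·q_1 = (2.4545, 2.4545, 1.6364).

u_2 = (2.4545, 2.4545, 1.6364)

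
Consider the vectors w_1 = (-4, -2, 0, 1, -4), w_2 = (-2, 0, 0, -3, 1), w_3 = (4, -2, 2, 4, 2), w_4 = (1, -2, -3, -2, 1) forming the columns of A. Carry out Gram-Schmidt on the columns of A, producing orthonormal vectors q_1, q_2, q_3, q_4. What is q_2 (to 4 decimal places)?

w_1 = (-4, -2, 0, 1, -4); ‖w_1‖ = 6.0828, so q_1 = (-0.6576, -0.3288, 0.0000, 0.1644, -0.6576).
q_1·w_2 = (-0.6576)·(-2) + (-0.3288)·0 + 0.0000·0 + 0.1644·(-3) + (-0.6576)·1 = 0.1644.
u_2 = w_2 − 0.1644·q_1 = (-1.8919, 0.0541, 0.0000, -3.0270, 1.1081).
‖u_2‖ = 3.7380, so q_2 = (-0.5061, 0.0145, 0.0000, -0.8098, 0.2964).

q_2 = (-0.5061, 0.0145, 0.0000, -0.8098, 0.2964)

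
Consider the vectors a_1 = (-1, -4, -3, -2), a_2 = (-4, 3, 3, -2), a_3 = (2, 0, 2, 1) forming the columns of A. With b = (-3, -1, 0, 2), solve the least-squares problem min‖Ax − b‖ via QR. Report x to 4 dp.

a_1 = (-1, -4, -3, -2); ‖a_1‖ = 5.4772, so e_1 = (-0.1826, -0.7303, -0.5477, -0.3651).
e_1·a_2 = (-0.1826)·(-4) + (-0.7303)·3 + (-0.5477)·3 + (-0.3651)·(-2) = -2.3735.
u_2 = a_2 + 2.3735·e_1 = (-4.4333, 1.2667, 1.7000, -2.8667).
‖u_2‖ = 5.6892, so e_2 = (-0.7793, 0.2226, 0.2988, -0.5039).
e_1·a_3 = (-0.1826)·2 + (-0.7303)·0 + (-0.5477)·2 + (-0.3651)·1 = -1.8257; e_2·a_3 = (-0.7793)·2 + 0.2226·0 + 0.2988·2 + (-0.5039)·1 = -1.4648.
u_3 = a_3 + 1.8257·e_1 + 1.4648·e_2 = (0.5252, -1.0072, 1.4377, -0.4047).
‖u_3‖ = 1.8765, so e_3 = (0.2799, -0.5368, 0.7662, -0.2157).
Qᵀb = (0.5477, 1.1074, -0.7343).
Back-substitute: x_3 = -0.7343/1.8765 = -0.3913.
x_2 = (1.1074 + 1.4648·(-0.3913))/5.6892 = 0.0939.
x_1 = (0.5477 + 2.3735·0.0939 + 1.8257·(-0.3913))/5.4772 = 0.0102.

x = (0.0102, 0.0939, -0.3913)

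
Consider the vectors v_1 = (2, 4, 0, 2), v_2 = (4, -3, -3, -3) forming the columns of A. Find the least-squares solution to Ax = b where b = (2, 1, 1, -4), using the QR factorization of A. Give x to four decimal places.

x = (0.1502, 0.3605)

v_1 = (2, 4, 0, 2); ‖v_1‖ = 4.8990, so e_1 = (0.4082, 0.8165, 0.0000, 0.4082).
e_1·v_2 = 0.4082·4 + 0.8165·(-3) + 0.0000·(-3) + 0.4082·(-3) = -2.0412.
u_2 = v_2 + 2.0412·e_1 = (4.8333, -1.3333, -3.0000, -2.1667).
‖u_2‖ = 6.2316, so e_2 = (0.7756, -0.2140, -0.4814, -0.3477).
Qᵀb = (0.0000, 2.2466).
Back-substitute: x_2 = 2.2466/6.2316 = 0.3605.
x_1 = (0.0000 + 2.0412·0.3605)/4.8990 = 0.1502.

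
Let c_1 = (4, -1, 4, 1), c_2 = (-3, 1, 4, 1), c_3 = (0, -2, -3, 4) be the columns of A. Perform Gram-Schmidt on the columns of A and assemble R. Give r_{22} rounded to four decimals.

c_1 = (4, -1, 4, 1); ‖c_1‖ = 5.8310, so q_1 = (0.6860, -0.1715, 0.6860, 0.1715).
q_1·c_2 = 0.6860·(-3) + (-0.1715)·1 + 0.6860·4 + 0.1715·1 = 0.6860.
u_2 = c_2 − 0.6860·q_1 = (-3.4706, 1.1176, 3.5294, 0.8824).
r_{22} = ‖u_2‖ = 5.1507.

r_{22} = 5.1507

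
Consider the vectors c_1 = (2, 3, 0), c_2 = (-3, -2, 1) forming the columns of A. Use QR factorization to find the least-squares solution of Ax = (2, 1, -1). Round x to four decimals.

x = (-0.2632, -0.8684)

c_1 = (2, 3, 0); ‖c_1‖ = 3.6056, so e_1 = (0.5547, 0.8321, 0.0000).
e_1·c_2 = 0.5547·(-3) + 0.8321·(-2) + 0.0000·1 = -3.3282.
u_2 = c_2 + 3.3282·e_1 = (-1.1538, 0.7692, 1.0000).
‖u_2‖ = 1.7097, so e_2 = (-0.6749, 0.4499, 0.5849).
Qᵀb = (1.9415, -1.4847).
Back-substitute: x_2 = -1.4847/1.7097 = -0.8684.
x_1 = (1.9415 + 3.3282·(-0.8684))/3.6056 = -0.2632.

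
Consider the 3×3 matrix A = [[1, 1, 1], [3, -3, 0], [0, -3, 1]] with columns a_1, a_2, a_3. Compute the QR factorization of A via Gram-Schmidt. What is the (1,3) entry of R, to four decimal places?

a_1 = (1, 3, 0); ‖a_1‖ = 3.1623, so e_1 = (0.3162, 0.9487, 0.0000).
r_{13} = e_1·a_3 = 0.3162.

r_{13} = 0.3162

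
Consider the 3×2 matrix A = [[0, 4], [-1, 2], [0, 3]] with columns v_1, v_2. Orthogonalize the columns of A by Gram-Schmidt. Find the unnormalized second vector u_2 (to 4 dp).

v_1 = (0, -1, 0); ‖v_1‖ = 1.0000, so q_1 = (0.0000, -1.0000, 0.0000).
q_1·v_2 = 0.0000·4 + (-1.0000)·2 + 0.0000·3 = -2.0000.
u_2 = v_2 + 2.0000·q_1 = (4.0000, 0.0000, 3.0000).

u_2 = (4.0000, 0.0000, 3.0000)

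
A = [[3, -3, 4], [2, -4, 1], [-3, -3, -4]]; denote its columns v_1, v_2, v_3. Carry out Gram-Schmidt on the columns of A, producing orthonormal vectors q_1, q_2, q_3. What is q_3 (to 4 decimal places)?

q_3 = (0.6882, -0.6882, 0.2294)

v_1 = (3, 2, -3); ‖v_1‖ = 4.6904, so q_1 = (0.6396, 0.4264, -0.6396).
q_1·v_2 = 0.6396·(-3) + 0.4264·(-4) + (-0.6396)·(-3) = -1.7056.
u_2 = v_2 + 1.7056·q_1 = (-1.9091, -3.2727, -4.0909).
‖u_2‖ = 5.5759, so q_2 = (-0.3424, -0.5869, -0.7337).
q_1·v_3 = 0.6396·4 + 0.4264·1 + (-0.6396)·(-4) = 5.5432; q_2·v_3 = (-0.3424)·4 + (-0.5869)·1 + (-0.7337)·(-4) = 0.9782.
u_3 = v_3 − 5.5432·q_1 − 0.9782·q_2 = (0.7895, -0.7895, 0.2632).
‖u_3‖ = 1.1471, so q_3 = (0.6882, -0.6882, 0.2294).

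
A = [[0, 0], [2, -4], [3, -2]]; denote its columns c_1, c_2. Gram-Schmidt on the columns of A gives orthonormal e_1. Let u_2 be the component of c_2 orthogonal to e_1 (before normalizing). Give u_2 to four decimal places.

c_1 = (0, 2, 3); ‖c_1‖ = 3.6056, so e_1 = (0.0000, 0.5547, 0.8321).
e_1·c_2 = 0.0000·0 + 0.5547·(-4) + 0.8321·(-2) = -3.8829.
u_2 = c_2 + 3.8829·e_1 = (0.0000, -1.8462, 1.2308).

u_2 = (0.0000, -1.8462, 1.2308)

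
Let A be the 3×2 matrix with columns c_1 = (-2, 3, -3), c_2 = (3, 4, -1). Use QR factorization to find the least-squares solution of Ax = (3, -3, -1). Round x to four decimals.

x = (-0.5988, 0.1303)

c_1 = (-2, 3, -3); ‖c_1‖ = 4.6904, so e_1 = (-0.4264, 0.6396, -0.6396).
e_1·c_2 = (-0.4264)·3 + 0.6396·4 + (-0.6396)·(-1) = 1.9188.
u_2 = c_2 − 1.9188·e_1 = (3.8182, 2.7727, 0.2273).
‖u_2‖ = 4.7242, so e_2 = (0.8082, 0.5869, 0.0481).
Qᵀb = (-2.5584, 0.6158).
Back-substitute: x_2 = 0.6158/4.7242 = 0.1303.
x_1 = (-2.5584 − 1.9188·0.1303)/4.6904 = -0.5988.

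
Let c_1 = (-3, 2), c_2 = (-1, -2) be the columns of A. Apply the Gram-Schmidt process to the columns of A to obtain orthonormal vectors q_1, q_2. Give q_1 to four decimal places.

q_1 = (-0.8321, 0.5547)

c_1 = (-3, 2); ‖c_1‖ = 3.6056, so q_1 = (-0.8321, 0.5547).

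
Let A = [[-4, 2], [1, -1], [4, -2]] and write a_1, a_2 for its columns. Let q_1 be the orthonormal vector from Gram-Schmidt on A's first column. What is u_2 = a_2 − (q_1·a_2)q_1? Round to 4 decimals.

u_2 = (-0.0606, -0.4848, 0.0606)

a_1 = (-4, 1, 4); ‖a_1‖ = 5.7446, so q_1 = (-0.6963, 0.1741, 0.6963).
q_1·a_2 = (-0.6963)·2 + 0.1741·(-1) + 0.6963·(-2) = -2.9593.
u_2 = a_2 + 2.9593·q_1 = (-0.0606, -0.4848, 0.0606).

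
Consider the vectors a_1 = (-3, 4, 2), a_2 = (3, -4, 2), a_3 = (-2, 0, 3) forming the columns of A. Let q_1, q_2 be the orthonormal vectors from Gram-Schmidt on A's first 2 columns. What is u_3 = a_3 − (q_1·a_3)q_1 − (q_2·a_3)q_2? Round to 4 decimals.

u_3 = (-1.2800, -0.9600, 0.0000)

q_1 = a_1/‖a_1‖ = (-3, 4, 2)/5.3852 = (-0.5571, 0.7428, 0.3714).
r_{12} = q_1·a_2 = -3.8996.
u_2 = a_2 + 3.8996·q_1 = (0.8276, -1.1034, 3.4483).
‖u_2‖ = 3.7139, so q_2 = (0.2228, -0.2971, 0.9285).
r_{13} = q_1·a_3 = 2.2283; r_{23} = q_2·a_3 = 2.3398.
u_3 = a_3 − 2.2283·q_1 − 2.3398·q_2 = (-1.2800, -0.9600, 0.0000).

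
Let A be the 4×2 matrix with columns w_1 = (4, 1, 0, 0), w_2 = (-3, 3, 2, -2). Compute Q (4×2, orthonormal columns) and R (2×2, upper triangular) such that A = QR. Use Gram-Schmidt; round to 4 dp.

w_1 = (4, 1, 0, 0); ‖w_1‖ = 4.1231, so e_1 = (0.9701, 0.2425, 0.0000, 0.0000).
e_1·w_2 = 0.9701·(-3) + 0.2425·3 + 0.0000·2 + 0.0000·(-2) = -2.1828.
u_2 = w_2 + 2.1828·e_1 = (-0.8824, 3.5294, 2.0000, -2.0000).
‖u_2‖ = 4.6082, so e_2 = (-0.1915, 0.7659, 0.4340, -0.4340).

Q = [[0.9701, -0.1915], [0.2425, 0.7659], [0.0000, 0.4340], [0.0000, -0.4340]], R = [[4.1231, -2.1828], [0.0000, 4.6082]]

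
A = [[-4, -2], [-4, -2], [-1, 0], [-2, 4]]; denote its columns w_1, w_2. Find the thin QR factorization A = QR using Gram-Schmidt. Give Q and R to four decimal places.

w_1 = (-4, -4, -1, -2); ‖w_1‖ = 6.0828, so q_1 = (-0.6576, -0.6576, -0.1644, -0.3288).
q_1·w_2 = (-0.6576)·(-2) + (-0.6576)·(-2) + (-0.1644)·0 + (-0.3288)·4 = 1.3152.
u_2 = w_2 − 1.3152·q_1 = (-1.1351, -1.1351, 0.2162, 4.4324).
‖u_2‖ = 4.7191, so q_2 = (-0.2405, -0.2405, 0.0458, 0.9392).

Q = [[-0.6576, -0.2405], [-0.6576, -0.2405], [-0.1644, 0.0458], [-0.3288, 0.9392]], R = [[6.0828, 1.3152], [0.0000, 4.7191]]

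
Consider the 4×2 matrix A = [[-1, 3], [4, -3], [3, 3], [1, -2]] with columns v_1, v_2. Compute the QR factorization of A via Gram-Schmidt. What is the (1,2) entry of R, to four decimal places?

q_1 = v_1/‖v_1‖ = (-1, 4, 3, 1)/5.1962 = (-0.1925, 0.7698, 0.5774, 0.1925).
r_{12} = q_1·v_2 = -1.5396.

r_{12} = -1.5396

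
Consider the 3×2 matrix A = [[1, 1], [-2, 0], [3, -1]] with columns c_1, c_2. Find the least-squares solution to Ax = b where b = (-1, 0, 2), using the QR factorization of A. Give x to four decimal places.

x = (0.1667, -1.3333)

c_1 = (1, -2, 3); ‖c_1‖ = 3.7417, so e_1 = (0.2673, -0.5345, 0.8018).
e_1·c_2 = 0.2673·1 + (-0.5345)·0 + 0.8018·(-1) = -0.5345.
u_2 = c_2 + 0.5345·e_1 = (1.1429, -0.2857, -0.5714).
‖u_2‖ = 1.3093, so e_2 = (0.8729, -0.2182, -0.4364).
Qᵀb = (1.3363, -1.7457).
Back-substitute: x_2 = -1.7457/1.3093 = -1.3333.
x_1 = (1.3363 + 0.5345·(-1.3333))/3.7417 = 0.1667.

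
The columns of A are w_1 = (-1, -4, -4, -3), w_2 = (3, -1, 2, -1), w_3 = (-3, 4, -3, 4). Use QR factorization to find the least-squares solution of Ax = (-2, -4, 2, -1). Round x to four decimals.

x = (-0.3854, -2.2729, -1.5457)

q_1 = w_1/‖w_1‖ = (-1, -4, -4, -3)/6.4807 = (-0.1543, -0.6172, -0.6172, -0.4629).
r_{12} = q_1·w_2 = -0.6172.
u_2 = w_2 + 0.6172·q_1 = (2.9048, -1.3810, 1.6190, -1.2857).
‖u_2‖ = 3.8235, so q_2 = (0.7597, -0.3612, 0.4234, -0.3363).
r_{13} = q_1·w_3 = -2.0059; r_{23} = q_2·w_3 = -6.3393.
u_3 = w_3 + 2.0059·q_1 + 6.3393·q_2 = (1.5065, 0.4723, -1.5537, 0.9397).
‖u_3‖ = 2.4062, so q_3 = (0.6261, 0.1963, -0.6457, 0.3905).
Qᵀb = (2.0059, 1.1084, -3.7193).
Back-substitute: x_3 = -3.7193/2.4062 = -1.5457.
x_2 = (1.1084 + 6.3393·(-1.5457))/3.8235 = -2.2729.
x_1 = (2.0059 + 0.6172·(-2.2729) + 2.0059·(-1.5457))/6.4807 = -0.3854.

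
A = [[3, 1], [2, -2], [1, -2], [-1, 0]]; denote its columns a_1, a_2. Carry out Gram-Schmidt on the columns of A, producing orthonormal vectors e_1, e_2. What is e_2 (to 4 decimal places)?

e_2 = (0.5521, -0.5521, -0.6211, -0.0690)

a_1 = (3, 2, 1, -1); ‖a_1‖ = 3.8730, so e_1 = (0.7746, 0.5164, 0.2582, -0.2582).
e_1·a_2 = 0.7746·1 + 0.5164·(-2) + 0.2582·(-2) + (-0.2582)·0 = -0.7746.
u_2 = a_2 + 0.7746·e_1 = (1.6000, -1.6000, -1.8000, -0.2000).
‖u_2‖ = 2.8983, so e_2 = (0.5521, -0.5521, -0.6211, -0.0690).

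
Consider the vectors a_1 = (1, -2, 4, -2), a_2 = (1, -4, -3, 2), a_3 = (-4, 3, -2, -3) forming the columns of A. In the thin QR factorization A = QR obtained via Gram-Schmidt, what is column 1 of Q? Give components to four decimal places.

e_1 = a_1/‖a_1‖ = (1, -2, 4, -2)/5.0000 = (0.2000, -0.4000, 0.8000, -0.4000).

e_1 = (0.2000, -0.4000, 0.8000, -0.4000)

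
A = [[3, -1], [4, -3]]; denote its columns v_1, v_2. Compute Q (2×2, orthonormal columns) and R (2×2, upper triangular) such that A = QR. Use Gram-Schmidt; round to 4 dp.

q_1 = v_1/‖v_1‖ = (3, 4)/5.0000 = (0.6000, 0.8000).
r_{12} = q_1·v_2 = -3.0000.
u_2 = v_2 + 3.0000·q_1 = (0.8000, -0.6000).
‖u_2‖ = 1.0000, so q_2 = (0.8000, -0.6000).

Q = [[0.6000, 0.8000], [0.8000, -0.6000]], R = [[5.0000, -3.0000], [0.0000, 1.0000]]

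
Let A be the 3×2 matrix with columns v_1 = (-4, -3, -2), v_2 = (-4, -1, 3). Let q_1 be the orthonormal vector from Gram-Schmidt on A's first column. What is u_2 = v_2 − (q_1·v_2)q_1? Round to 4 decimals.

q_1 = v_1/‖v_1‖ = (-4, -3, -2)/5.3852 = (-0.7428, -0.5571, -0.3714).
r_{12} = q_1·v_2 = 2.4140.
u_2 = v_2 − 2.4140·q_1 = (-2.2069, 0.3448, 3.8966).

u_2 = (-2.2069, 0.3448, 3.8966)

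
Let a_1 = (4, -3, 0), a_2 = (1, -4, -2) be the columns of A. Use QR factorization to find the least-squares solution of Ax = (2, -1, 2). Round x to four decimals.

x = (0.7398, -0.4684)

e_1 = a_1/‖a_1‖ = (4, -3, 0)/5.0000 = (0.8000, -0.6000, 0.0000).
r_{12} = e_1·a_2 = 3.2000.
u_2 = a_2 − 3.2000·e_1 = (-1.5600, -2.0800, -2.0000).
‖u_2‖ = 3.2802, so e_2 = (-0.4756, -0.6341, -0.6097).
Qᵀb = (2.2000, -1.5365).
Back-substitute: x_2 = -1.5365/3.2802 = -0.4684.
x_1 = (2.2000 − 3.2000·(-0.4684))/5.0000 = 0.7398.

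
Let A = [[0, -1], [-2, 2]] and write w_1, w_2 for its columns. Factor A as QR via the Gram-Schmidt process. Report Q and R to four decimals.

w_1 = (0, -2); ‖w_1‖ = 2.0000, so e_1 = (0.0000, -1.0000).
e_1·w_2 = 0.0000·(-1) + (-1.0000)·2 = -2.0000.
u_2 = w_2 + 2.0000·e_1 = (-1.0000, 0.0000).
‖u_2‖ = 1.0000, so e_2 = (-1.0000, 0.0000).

Q = [[0.0000, -1.0000], [-1.0000, 0.0000]], R = [[2.0000, -2.0000], [0.0000, 1.0000]]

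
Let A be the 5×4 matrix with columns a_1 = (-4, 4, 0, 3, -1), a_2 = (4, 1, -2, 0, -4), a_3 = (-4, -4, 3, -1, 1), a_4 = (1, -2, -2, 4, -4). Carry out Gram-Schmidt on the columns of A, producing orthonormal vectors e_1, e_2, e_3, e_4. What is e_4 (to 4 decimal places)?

a_1 = (-4, 4, 0, 3, -1); ‖a_1‖ = 6.4807, so e_1 = (-0.6172, 0.6172, 0.0000, 0.4629, -0.1543).
e_1·a_2 = (-0.6172)·4 + 0.6172·1 + 0.0000·(-2) + 0.4629·0 + (-0.1543)·(-4) = -1.2344.
u_2 = a_2 + 1.2344·e_1 = (3.2381, 1.7619, -2.0000, 0.5714, -4.1905).
‖u_2‖ = 5.9562, so e_2 = (0.5437, 0.2958, -0.3358, 0.0959, -0.7035).
e_1·a_3 = (-0.6172)·(-4) + 0.6172·(-4) + 0.0000·3 + 0.4629·(-1) + (-0.1543)·1 = -0.6172; e_2·a_3 = 0.5437·(-4) + 0.2958·(-4) + (-0.3358)·3 + 0.0959·(-1) + (-0.7035)·1 = -5.1647.
u_3 = a_3 + 0.6172·e_1 + 5.1647·e_2 = (-1.5732, -2.0913, 1.2658, -0.2188, -2.7289).
‖u_3‖ = 3.9931, so e_3 = (-0.3940, -0.5237, 0.3170, -0.0548, -0.6834).
e_1·a_4 = (-0.6172)·1 + 0.6172·(-2) + 0.0000·(-2) + 0.4629·4 + (-0.1543)·(-4) = 0.6172; e_2·a_4 = 0.5437·1 + 0.2958·(-2) + (-0.3358)·(-2) + 0.0959·4 + (-0.7035)·(-4) = 3.8216; e_3·a_4 = (-0.3940)·1 + (-0.5237)·(-2) + 0.3170·(-2) + (-0.0548)·4 + (-0.6834)·(-4) = 2.5339.
u_4 = a_4 − 0.6172·e_1 − 3.8216·e_2 − 2.5339·e_3 = (0.3016, -2.1844, -1.5200, 3.4865, 0.5155).
‖u_4‖ = 4.4265, so e_4 = (0.0681, -0.4935, -0.3434, 0.7876, 0.1165).

e_4 = (0.0681, -0.4935, -0.3434, 0.7876, 0.1165)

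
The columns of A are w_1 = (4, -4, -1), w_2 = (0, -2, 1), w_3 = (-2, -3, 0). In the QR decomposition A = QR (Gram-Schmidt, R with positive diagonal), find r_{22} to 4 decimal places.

r_{22} = 1.8749

q_1 = w_1/‖w_1‖ = (4, -4, -1)/5.7446 = (0.6963, -0.6963, -0.1741).
r_{12} = q_1·w_2 = 1.2185.
u_2 = w_2 − 1.2185·q_1 = (-0.8485, -1.1515, 1.2121).
r_{22} = ‖u_2‖ = 1.8749.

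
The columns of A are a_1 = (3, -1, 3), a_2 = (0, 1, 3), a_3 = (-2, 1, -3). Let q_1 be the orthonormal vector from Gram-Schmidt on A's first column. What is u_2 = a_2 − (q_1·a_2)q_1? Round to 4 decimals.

u_2 = (-1.2632, 1.4211, 1.7368)

a_1 = (3, -1, 3); ‖a_1‖ = 4.3589, so q_1 = (0.6882, -0.2294, 0.6882).
q_1·a_2 = 0.6882·0 + (-0.2294)·1 + 0.6882·3 = 1.8353.
u_2 = a_2 − 1.8353·q_1 = (-1.2632, 1.4211, 1.7368).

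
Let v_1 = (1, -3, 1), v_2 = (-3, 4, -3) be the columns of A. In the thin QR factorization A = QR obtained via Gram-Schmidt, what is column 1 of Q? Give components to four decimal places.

q_1 = (0.3015, -0.9045, 0.3015)

q_1 = v_1/‖v_1‖ = (1, -3, 1)/3.3166 = (0.3015, -0.9045, 0.3015).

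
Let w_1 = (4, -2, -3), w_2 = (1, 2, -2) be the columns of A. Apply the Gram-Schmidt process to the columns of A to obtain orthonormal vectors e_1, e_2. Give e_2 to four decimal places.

e_2 = (0.0619, 0.8666, -0.4952)

e_1 = w_1/‖w_1‖ = (4, -2, -3)/5.3852 = (0.7428, -0.3714, -0.5571).
r_{12} = e_1·w_2 = 1.1142.
u_2 = w_2 − 1.1142·e_1 = (0.1724, 2.4138, -1.3793).
‖u_2‖ = 2.7854, so e_2 = (0.0619, 0.8666, -0.4952).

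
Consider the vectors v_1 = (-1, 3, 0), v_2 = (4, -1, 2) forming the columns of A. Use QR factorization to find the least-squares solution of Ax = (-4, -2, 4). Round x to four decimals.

q_1 = v_1/‖v_1‖ = (-1, 3, 0)/3.1623 = (-0.3162, 0.9487, 0.0000).
r_{12} = q_1·v_2 = -2.2136.
u_2 = v_2 + 2.2136·q_1 = (3.3000, 1.1000, 2.0000).
‖u_2‖ = 4.0125, so q_2 = (0.8224, 0.2741, 0.4984).
Qᵀb = (-0.6325, -1.8442).
Back-substitute: x_2 = -1.8442/4.0125 = -0.4596.
x_1 = (-0.6325 + 2.2136·(-0.4596))/3.1623 = -0.5217.

x = (-0.5217, -0.4596)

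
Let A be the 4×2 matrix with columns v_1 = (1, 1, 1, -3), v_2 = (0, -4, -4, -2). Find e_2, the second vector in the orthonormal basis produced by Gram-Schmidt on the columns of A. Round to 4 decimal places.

v_1 = (1, 1, 1, -3); ‖v_1‖ = 3.4641, so e_1 = (0.2887, 0.2887, 0.2887, -0.8660).
e_1·v_2 = 0.2887·0 + 0.2887·(-4) + 0.2887·(-4) + (-0.8660)·(-2) = -0.5774.
u_2 = v_2 + 0.5774·e_1 = (0.1667, -3.8333, -3.8333, -2.5000).
‖u_2‖ = 5.9722, so e_2 = (0.0279, -0.6419, -0.6419, -0.4186).

e_2 = (0.0279, -0.6419, -0.6419, -0.4186)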